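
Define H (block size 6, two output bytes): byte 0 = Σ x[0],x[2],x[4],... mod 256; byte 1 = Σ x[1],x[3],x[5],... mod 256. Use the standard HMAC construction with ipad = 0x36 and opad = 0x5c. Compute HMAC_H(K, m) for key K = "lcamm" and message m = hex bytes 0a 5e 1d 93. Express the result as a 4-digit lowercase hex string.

d1a3

Key "lcamm" = 6c 63 61 6d 6d is 5 bytes ≤ B = 6; zero-pad to 6 bytes: K' = 6c 63 61 6d 6d 00.
K' ⊕ ipad = 5a 55 57 5b 5b 36.  K' ⊕ opad = 30 3f 3d 31 31 5c.
Inner input = (K'⊕ipad) ∥ m = 5a 55 57 5b 5b 36 ∥ 0a 5e 1d 93.
Inner hash: even-index sum = 307 mod 256 = 51; odd-index sum = 471 mod 256 = 215 → 33 d7.
Outer input = (K'⊕opad) ∥ inner = 30 3f 3d 31 31 5c ∥ 33 d7.
Outer hash (tag): even-index sum = 209 mod 256 = 209; odd-index sum = 419 mod 256 = 163 → d1 a3.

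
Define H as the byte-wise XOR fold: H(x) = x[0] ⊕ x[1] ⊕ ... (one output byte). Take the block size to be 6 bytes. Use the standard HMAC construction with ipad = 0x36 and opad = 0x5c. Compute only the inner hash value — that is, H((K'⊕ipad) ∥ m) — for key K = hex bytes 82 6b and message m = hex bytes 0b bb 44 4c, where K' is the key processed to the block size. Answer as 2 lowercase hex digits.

51

Key hex bytes 82 6b is 2 bytes ≤ B = 6; zero-pad to 6 bytes: K' = 82 6b 00 00 00 00.
K' ⊕ ipad = b4 5d 36 36 36 36.
Inner input = b4 5d 36 36 36 36 ∥ 0b bb 44 4c.
Inner hash: XOR b4⊕5d⊕36⊕36⊕36⊕36⊕0b⊕bb⊕44⊕4c = 51.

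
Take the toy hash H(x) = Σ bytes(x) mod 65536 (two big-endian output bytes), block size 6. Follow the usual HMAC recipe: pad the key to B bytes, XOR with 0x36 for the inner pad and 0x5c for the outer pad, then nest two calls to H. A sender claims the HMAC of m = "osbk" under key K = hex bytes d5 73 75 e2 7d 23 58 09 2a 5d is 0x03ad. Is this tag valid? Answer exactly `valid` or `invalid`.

Key hex bytes d5 73 75 e2 7d 23 58 09 2a 5d is 10 bytes > B = 6, so hash it first: H(key) = 04 27, then zero-pad to 6 bytes: K' = 04 27 00 00 00 00.
K' ⊕ ipad = 32 11 36 36 36 36; K' ⊕ opad = 58 7b 5c 5c 5c 5c.
Inner hash: sum = 50+17+54+54+54+54+111+115+98+107 = 714 → 02 ca.
Outer hash (recomputed tag): sum = 88+123+92+92+92+92+2+202 = 783 → 03 0f.
Recomputed tag = 030f; claimed = 03ad → mismatch.

invalid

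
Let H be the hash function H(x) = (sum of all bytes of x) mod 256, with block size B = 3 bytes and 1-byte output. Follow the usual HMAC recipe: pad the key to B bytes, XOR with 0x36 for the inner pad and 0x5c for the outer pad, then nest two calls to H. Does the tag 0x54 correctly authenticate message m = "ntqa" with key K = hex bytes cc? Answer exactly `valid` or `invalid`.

invalid

Key hex bytes cc is 1 byte ≤ B = 3; zero-pad to 3 bytes: K' = cc 00 00.
K' ⊕ ipad = fa 36 36; K' ⊕ opad = 90 5c 5c.
Inner hash: sum = 250+54+54+110+116+113+97 = 794; mod 256 = 26 → 1a.
Outer hash (recomputed tag): sum = 144+92+92+26 = 354; mod 256 = 98 → 62.
Recomputed tag = 62; claimed = 54 → mismatch.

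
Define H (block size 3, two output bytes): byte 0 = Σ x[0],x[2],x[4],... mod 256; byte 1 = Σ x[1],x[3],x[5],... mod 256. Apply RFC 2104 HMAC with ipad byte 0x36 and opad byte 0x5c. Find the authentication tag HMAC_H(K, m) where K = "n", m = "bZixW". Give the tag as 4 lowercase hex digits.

e6bc

Key "n" = 6e is 1 byte ≤ B = 3; zero-pad to 3 bytes: K' = 6e 00 00.
K' ⊕ ipad = 58 36 36.  K' ⊕ opad = 32 5c 5c.
Inner input = (K'⊕ipad) ∥ m = 58 36 36 ∥ 62 5a 69 78 57.
Inner hash: even-index sum = 352 mod 256 = 96; odd-index sum = 344 mod 256 = 88 → 60 58.
Outer input = (K'⊕opad) ∥ inner = 32 5c 5c ∥ 60 58.
Outer hash (tag): even-index sum = 230 mod 256 = 230; odd-index sum = 188 mod 256 = 188 → e6 bc.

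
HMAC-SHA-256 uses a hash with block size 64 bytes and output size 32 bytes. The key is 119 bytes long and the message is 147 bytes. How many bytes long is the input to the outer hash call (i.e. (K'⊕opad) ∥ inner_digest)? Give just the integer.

Key is 119 > 64 bytes, so it is hashed to 32 bytes then zero-padded to 64: |K'| = 64.
Outer input = (K'⊕opad) ∥ H(inner) → 64 + 32 = 96 bytes.

96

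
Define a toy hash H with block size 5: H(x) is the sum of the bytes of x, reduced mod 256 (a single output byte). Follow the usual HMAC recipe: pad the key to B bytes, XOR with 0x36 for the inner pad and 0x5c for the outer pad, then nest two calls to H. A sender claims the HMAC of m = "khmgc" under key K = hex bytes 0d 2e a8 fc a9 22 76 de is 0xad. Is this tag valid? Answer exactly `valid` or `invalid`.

invalid

Key hex bytes 0d 2e a8 fc a9 22 76 de is 8 bytes > B = 5, so hash it first: H(key) = fe, then zero-pad to 5 bytes: K' = fe 00 00 00 00.
K' ⊕ ipad = c8 36 36 36 36; K' ⊕ opad = a2 5c 5c 5c 5c.
Inner hash: sum = 200+54+54+54+54+107+104+109+103+99 = 938; mod 256 = 170 → aa.
Outer hash (recomputed tag): sum = 162+92+92+92+92+170 = 700; mod 256 = 188 → bc.
Recomputed tag = bc; claimed = ad → mismatch.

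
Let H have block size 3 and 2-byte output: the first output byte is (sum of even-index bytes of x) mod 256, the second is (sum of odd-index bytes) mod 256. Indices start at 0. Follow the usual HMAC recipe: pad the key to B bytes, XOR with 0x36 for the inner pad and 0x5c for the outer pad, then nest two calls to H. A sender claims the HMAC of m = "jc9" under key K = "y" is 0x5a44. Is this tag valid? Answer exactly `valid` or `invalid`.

Key "y" = 79 is 1 byte ≤ B = 3; zero-pad to 3 bytes: K' = 79 00 00.
K' ⊕ ipad = 4f 36 36; K' ⊕ opad = 25 5c 5c.
Inner hash: even-index sum = 232 mod 256 = 232; odd-index sum = 217 mod 256 = 217 → e8 d9.
Outer hash (recomputed tag): even-index sum = 346 mod 256 = 90; odd-index sum = 324 mod 256 = 68 → 5a 44.
Recomputed tag = 5a44; claimed = 5a44 → match.

valid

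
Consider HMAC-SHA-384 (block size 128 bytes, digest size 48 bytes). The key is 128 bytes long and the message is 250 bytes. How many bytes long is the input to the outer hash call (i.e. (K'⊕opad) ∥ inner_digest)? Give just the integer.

Key is 128 ≤ 128 bytes, zero-padded: |K'| = 128.
Outer input = (K'⊕opad) ∥ H(inner) → 128 + 48 = 176 bytes.

176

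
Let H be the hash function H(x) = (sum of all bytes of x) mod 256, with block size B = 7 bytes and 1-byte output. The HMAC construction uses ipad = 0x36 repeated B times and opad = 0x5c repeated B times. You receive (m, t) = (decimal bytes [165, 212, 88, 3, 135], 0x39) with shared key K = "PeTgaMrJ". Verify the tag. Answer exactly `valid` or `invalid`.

Key "PeTgaMrJ" = 50 65 54 67 61 4d 72 4a is 8 bytes > B = 7, so hash it first: H(key) = da, then zero-pad to 7 bytes: K' = da 00 00 00 00 00 00.
K' ⊕ ipad = ec 36 36 36 36 36 36; K' ⊕ opad = 86 5c 5c 5c 5c 5c 5c.
Inner hash: sum = 236+54+54+54+54+54+54+165+212+88+3+135 = 1163; mod 256 = 139 → 8b.
Outer hash (recomputed tag): sum = 134+92+92+92+92+92+92+139 = 825; mod 256 = 57 → 39.
Recomputed tag = 39; claimed = 39 → match.

valid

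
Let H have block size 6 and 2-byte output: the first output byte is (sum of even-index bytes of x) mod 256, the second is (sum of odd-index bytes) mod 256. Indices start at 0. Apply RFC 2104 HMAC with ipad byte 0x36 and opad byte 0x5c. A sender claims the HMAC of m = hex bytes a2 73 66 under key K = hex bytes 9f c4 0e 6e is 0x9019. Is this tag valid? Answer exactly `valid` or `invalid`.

Key hex bytes 9f c4 0e 6e is 4 bytes ≤ B = 6; zero-pad to 6 bytes: K' = 9f c4 0e 6e 00 00.
K' ⊕ ipad = a9 f2 38 58 36 36; K' ⊕ opad = c3 98 52 32 5c 5c.
Inner hash: even-index sum = 543 mod 256 = 31; odd-index sum = 499 mod 256 = 243 → 1f f3.
Outer hash (recomputed tag): even-index sum = 400 mod 256 = 144; odd-index sum = 537 mod 256 = 25 → 90 19.
Recomputed tag = 9019; claimed = 9019 → match.

valid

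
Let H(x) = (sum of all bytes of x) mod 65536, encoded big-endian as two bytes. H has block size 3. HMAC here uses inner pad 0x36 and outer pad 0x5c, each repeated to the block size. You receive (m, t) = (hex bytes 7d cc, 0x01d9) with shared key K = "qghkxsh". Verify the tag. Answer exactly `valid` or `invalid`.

valid

Key "qghkxsh" = 71 67 68 6b 78 73 68 is 7 bytes > B = 3, so hash it first: H(key) = 02 fe, then zero-pad to 3 bytes: K' = 02 fe 00.
K' ⊕ ipad = 34 c8 36; K' ⊕ opad = 5e a2 5c.
Inner hash: sum = 52+200+54+125+204 = 635 → 02 7b.
Outer hash (recomputed tag): sum = 94+162+92+2+123 = 473 → 01 d9.
Recomputed tag = 01d9; claimed = 01d9 → match.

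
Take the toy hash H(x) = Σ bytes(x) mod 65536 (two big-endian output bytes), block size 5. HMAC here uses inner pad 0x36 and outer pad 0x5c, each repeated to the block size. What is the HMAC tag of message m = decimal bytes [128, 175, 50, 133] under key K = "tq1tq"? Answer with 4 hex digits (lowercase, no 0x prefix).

Key "tq1tq" = 74 71 31 74 71 is exactly B = 5 bytes: K' = 74 71 31 74 71.
K' ⊕ ipad = 42 47 07 42 47.  K' ⊕ opad = 28 2d 6d 28 2d.
Inner input = (K'⊕ipad) ∥ m = 42 47 07 42 47 ∥ 80 af 32 85.
Inner hash: sum = 66+71+7+66+71+128+175+50+133 = 767 → 02 ff.
Outer input = (K'⊕opad) ∥ inner = 28 2d 6d 28 2d ∥ 02 ff.
Outer hash (tag): sum = 40+45+109+40+45+2+255 = 536 → 02 18.

0218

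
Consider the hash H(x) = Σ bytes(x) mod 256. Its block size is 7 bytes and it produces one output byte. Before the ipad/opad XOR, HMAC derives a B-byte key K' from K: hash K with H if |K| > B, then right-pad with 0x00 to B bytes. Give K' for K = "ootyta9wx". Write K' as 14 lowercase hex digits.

c8000000000000

|K| = 9 > B = 7, so first hash the key.
H(K): sum = 111+111+116+121+116+97+57+119+120 = 968; mod 256 = 200 → c8.
Zero-pad H(K) = c8 to 7 bytes: K' = c8 00 00 00 00 00 00.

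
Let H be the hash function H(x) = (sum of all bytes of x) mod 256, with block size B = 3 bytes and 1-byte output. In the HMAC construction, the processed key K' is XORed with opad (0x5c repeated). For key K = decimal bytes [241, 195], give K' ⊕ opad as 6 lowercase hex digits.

Key decimal bytes [241, 195] = f1 c3 is 2 bytes ≤ B = 3; zero-pad to 3 bytes: K' = f1 c3 00.
XOR each byte with 0x5c: f1⊕5c=ad, c3⊕5c=9f, 00⊕5c=5c.

ad9f5c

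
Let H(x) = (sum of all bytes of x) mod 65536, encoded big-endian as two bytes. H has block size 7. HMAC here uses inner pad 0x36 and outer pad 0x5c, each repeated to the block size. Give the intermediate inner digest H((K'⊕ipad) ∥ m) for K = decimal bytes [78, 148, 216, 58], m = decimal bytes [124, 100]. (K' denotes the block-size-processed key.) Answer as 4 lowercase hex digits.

Key decimal bytes [78, 148, 216, 58] = 4e 94 d8 3a is 4 bytes ≤ B = 7; zero-pad to 7 bytes: K' = 4e 94 d8 3a 00 00 00.
K' ⊕ ipad = 78 a2 ee 0c 36 36 36.
Inner input = 78 a2 ee 0c 36 36 36 ∥ 7c 64.
Inner hash: sum = 120+162+238+12+54+54+54+124+100 = 918 → 03 96.

0396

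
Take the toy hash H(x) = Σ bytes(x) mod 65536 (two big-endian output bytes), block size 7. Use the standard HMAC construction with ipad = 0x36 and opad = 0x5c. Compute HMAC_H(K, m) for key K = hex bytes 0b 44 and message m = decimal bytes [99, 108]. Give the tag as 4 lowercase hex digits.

Key hex bytes 0b 44 is 2 bytes ≤ B = 7; zero-pad to 7 bytes: K' = 0b 44 00 00 00 00 00.
K' ⊕ ipad = 3d 72 36 36 36 36 36.  K' ⊕ opad = 57 18 5c 5c 5c 5c 5c.
Inner input = (K'⊕ipad) ∥ m = 3d 72 36 36 36 36 36 ∥ 63 6c.
Inner hash: sum = 61+114+54+54+54+54+54+99+108 = 652 → 02 8c.
Outer input = (K'⊕opad) ∥ inner = 57 18 5c 5c 5c 5c 5c ∥ 02 8c.
Outer hash (tag): sum = 87+24+92+92+92+92+92+2+140 = 713 → 02 c9.

02c9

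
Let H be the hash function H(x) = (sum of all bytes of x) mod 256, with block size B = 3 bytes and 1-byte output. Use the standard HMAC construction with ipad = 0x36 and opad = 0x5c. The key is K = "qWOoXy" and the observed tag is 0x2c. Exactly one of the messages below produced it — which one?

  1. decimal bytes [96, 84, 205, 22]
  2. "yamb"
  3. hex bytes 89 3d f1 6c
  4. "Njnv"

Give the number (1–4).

Key "qWOoXy" = 71 57 4f 6f 58 79 is 6 bytes > B = 3, so hash it first: H(key) = 57, then zero-pad to 3 bytes: K' = 57 00 00.
K' ⊕ ipad = 61 36 36; K' ⊕ opad = 0b 5c 5c.
m1: inner = H(61 36 36 60 54 cd 16) = 64; tag = H(0b 5c 5c 64) = 27
m2: inner = H(61 36 36 79 61 6d 62) = 76; tag = H(0b 5c 5c 76) = 39
m3: inner = H(61 36 36 89 3d f1 6c) = f0; tag = H(0b 5c 5c f0) = b3
m4: inner = H(61 36 36 4e 6a 6e 76) = 69; tag = H(0b 5c 5c 69) = 2c ← matches

4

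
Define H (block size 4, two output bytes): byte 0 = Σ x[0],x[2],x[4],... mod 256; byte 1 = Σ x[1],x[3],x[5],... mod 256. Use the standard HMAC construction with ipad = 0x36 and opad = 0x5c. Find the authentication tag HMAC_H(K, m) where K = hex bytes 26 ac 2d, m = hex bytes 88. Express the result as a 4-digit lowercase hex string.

Key hex bytes 26 ac 2d is 3 bytes ≤ B = 4; zero-pad to 4 bytes: K' = 26 ac 2d 00.
K' ⊕ ipad = 10 9a 1b 36.  K' ⊕ opad = 7a f0 71 5c.
Inner input = (K'⊕ipad) ∥ m = 10 9a 1b 36 ∥ 88.
Inner hash: even-index sum = 179 mod 256 = 179; odd-index sum = 208 mod 256 = 208 → b3 d0.
Outer input = (K'⊕opad) ∥ inner = 7a f0 71 5c ∥ b3 d0.
Outer hash (tag): even-index sum = 414 mod 256 = 158; odd-index sum = 540 mod 256 = 28 → 9e 1c.

9e1c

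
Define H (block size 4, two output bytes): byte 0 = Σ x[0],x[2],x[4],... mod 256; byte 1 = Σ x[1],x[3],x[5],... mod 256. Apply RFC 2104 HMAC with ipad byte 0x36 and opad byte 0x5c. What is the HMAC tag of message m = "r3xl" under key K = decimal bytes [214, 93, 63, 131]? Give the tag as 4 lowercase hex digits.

Key decimal bytes [214, 93, 63, 131] = d6 5d 3f 83 is exactly B = 4 bytes: K' = d6 5d 3f 83.
K' ⊕ ipad = e0 6b 09 b5.  K' ⊕ opad = 8a 01 63 df.
Inner input = (K'⊕ipad) ∥ m = e0 6b 09 b5 ∥ 72 33 78 6c.
Inner hash: even-index sum = 467 mod 256 = 211; odd-index sum = 447 mod 256 = 191 → d3 bf.
Outer input = (K'⊕opad) ∥ inner = 8a 01 63 df ∥ d3 bf.
Outer hash (tag): even-index sum = 448 mod 256 = 192; odd-index sum = 415 mod 256 = 159 → c0 9f.

c09f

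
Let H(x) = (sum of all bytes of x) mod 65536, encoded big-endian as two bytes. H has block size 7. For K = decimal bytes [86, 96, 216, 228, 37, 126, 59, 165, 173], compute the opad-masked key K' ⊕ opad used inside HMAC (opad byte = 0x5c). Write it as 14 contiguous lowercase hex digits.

58fe5c5c5c5c5c

Key decimal bytes [86, 96, 216, 228, 37, 126, 59, 165, 173] = 56 60 d8 e4 25 7e 3b a5 ad is 9 bytes > B = 7, so hash it first: H(key) = 04 a2, then zero-pad to 7 bytes: K' = 04 a2 00 00 00 00 00.
XOR each byte with 0x5c: 04⊕5c=58, a2⊕5c=fe, 00⊕5c=5c, 00⊕5c=5c, 00⊕5c=5c, 00⊕5c=5c, 00⊕5c=5c.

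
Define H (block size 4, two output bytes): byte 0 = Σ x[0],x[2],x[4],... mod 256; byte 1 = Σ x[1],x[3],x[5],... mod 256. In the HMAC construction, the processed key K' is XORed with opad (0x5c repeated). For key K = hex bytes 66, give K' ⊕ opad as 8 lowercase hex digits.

Key hex bytes 66 is 1 byte ≤ B = 4; zero-pad to 4 bytes: K' = 66 00 00 00.
XOR each byte with 0x5c: 66⊕5c=3a, 00⊕5c=5c, 00⊕5c=5c, 00⊕5c=5c.

3a5c5c5c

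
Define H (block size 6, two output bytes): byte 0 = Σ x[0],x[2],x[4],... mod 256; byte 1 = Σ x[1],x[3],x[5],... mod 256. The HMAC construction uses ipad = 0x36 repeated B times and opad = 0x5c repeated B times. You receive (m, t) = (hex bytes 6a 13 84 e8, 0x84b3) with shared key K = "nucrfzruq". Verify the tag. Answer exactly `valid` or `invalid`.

Key "nucrfzruq" = 6e 75 63 72 66 7a 72 75 71 is 9 bytes > B = 6, so hash it first: H(key) = 1a d6, then zero-pad to 6 bytes: K' = 1a d6 00 00 00 00.
K' ⊕ ipad = 2c e0 36 36 36 36; K' ⊕ opad = 46 8a 5c 5c 5c 5c.
Inner hash: even-index sum = 390 mod 256 = 134; odd-index sum = 583 mod 256 = 71 → 86 47.
Outer hash (recomputed tag): even-index sum = 388 mod 256 = 132; odd-index sum = 393 mod 256 = 137 → 84 89.
Recomputed tag = 8489; claimed = 84b3 → mismatch.

invalid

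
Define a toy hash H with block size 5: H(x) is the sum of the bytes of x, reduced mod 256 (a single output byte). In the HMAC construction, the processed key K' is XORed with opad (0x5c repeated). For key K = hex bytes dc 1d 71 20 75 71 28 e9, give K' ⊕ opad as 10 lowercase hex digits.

Key hex bytes dc 1d 71 20 75 71 28 e9 is 8 bytes > B = 5, so hash it first: H(key) = 81, then zero-pad to 5 bytes: K' = 81 00 00 00 00.
XOR each byte with 0x5c: 81⊕5c=dd, 00⊕5c=5c, 00⊕5c=5c, 00⊕5c=5c, 00⊕5c=5c.

dd5c5c5c5c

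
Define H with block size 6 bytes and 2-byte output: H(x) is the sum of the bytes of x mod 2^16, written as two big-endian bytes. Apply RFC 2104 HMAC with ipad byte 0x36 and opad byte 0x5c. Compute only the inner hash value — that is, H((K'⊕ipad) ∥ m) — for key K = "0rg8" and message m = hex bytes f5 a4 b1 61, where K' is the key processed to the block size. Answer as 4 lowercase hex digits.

03c0

Key "0rg8" = 30 72 67 38 is 4 bytes ≤ B = 6; zero-pad to 6 bytes: K' = 30 72 67 38 00 00.
K' ⊕ ipad = 06 44 51 0e 36 36.
Inner input = 06 44 51 0e 36 36 ∥ f5 a4 b1 61.
Inner hash: sum = 6+68+81+14+54+54+245+164+177+97 = 960 → 03 c0.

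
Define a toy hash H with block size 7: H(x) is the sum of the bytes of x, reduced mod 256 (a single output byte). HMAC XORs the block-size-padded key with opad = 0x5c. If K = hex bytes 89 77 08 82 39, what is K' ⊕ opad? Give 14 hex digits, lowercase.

d52b54de655c5c

Key hex bytes 89 77 08 82 39 is 5 bytes ≤ B = 7; zero-pad to 7 bytes: K' = 89 77 08 82 39 00 00.
XOR each byte with 0x5c: 89⊕5c=d5, 77⊕5c=2b, 08⊕5c=54, 82⊕5c=de, 39⊕5c=65, 00⊕5c=5c, 00⊕5c=5c.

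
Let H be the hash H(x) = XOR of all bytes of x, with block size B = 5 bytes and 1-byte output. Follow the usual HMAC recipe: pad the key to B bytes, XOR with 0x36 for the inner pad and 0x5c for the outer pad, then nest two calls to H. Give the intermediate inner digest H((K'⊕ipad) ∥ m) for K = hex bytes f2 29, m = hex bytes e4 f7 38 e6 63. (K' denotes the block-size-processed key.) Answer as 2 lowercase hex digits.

Key hex bytes f2 29 is 2 bytes ≤ B = 5; zero-pad to 5 bytes: K' = f2 29 00 00 00.
K' ⊕ ipad = c4 1f 36 36 36.
Inner input = c4 1f 36 36 36 ∥ e4 f7 38 e6 63.
Inner hash: XOR c4⊕1f⊕36⊕36⊕36⊕e4⊕f7⊕38⊕e6⊕63 = 43.

43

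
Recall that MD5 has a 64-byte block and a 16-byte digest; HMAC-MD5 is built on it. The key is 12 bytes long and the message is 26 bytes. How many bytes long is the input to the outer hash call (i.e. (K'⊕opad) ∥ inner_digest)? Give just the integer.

Key is 12 ≤ 64 bytes, zero-padded: |K'| = 64.
Outer input = (K'⊕opad) ∥ H(inner) → 64 + 16 = 80 bytes.

80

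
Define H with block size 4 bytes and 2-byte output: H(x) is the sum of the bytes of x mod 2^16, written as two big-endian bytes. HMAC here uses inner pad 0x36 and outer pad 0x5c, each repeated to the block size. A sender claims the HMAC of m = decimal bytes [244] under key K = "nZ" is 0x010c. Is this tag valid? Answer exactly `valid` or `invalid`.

invalid

Key "nZ" = 6e 5a is 2 bytes ≤ B = 4; zero-pad to 4 bytes: K' = 6e 5a 00 00.
K' ⊕ ipad = 58 6c 36 36; K' ⊕ opad = 32 06 5c 5c.
Inner hash: sum = 88+108+54+54+244 = 548 → 02 24.
Outer hash (recomputed tag): sum = 50+6+92+92+2+36 = 278 → 01 16.
Recomputed tag = 0116; claimed = 010c → mismatch.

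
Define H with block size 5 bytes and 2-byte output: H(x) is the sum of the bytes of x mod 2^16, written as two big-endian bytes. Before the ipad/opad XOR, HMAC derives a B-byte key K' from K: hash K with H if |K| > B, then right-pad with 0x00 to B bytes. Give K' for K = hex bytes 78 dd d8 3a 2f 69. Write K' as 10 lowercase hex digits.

|K| = 6 > B = 5, so first hash the key.
H(K): sum = 120+221+216+58+47+105 = 767 → 02 ff.
Zero-pad H(K) = 02 ff to 5 bytes: K' = 02 ff 00 00 00.

02ff000000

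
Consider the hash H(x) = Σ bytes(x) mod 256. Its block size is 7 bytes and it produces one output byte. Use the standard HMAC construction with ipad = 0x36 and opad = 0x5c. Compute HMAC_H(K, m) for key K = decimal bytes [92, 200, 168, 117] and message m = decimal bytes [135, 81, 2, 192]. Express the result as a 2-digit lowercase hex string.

Key decimal bytes [92, 200, 168, 117] = 5c c8 a8 75 is 4 bytes ≤ B = 7; zero-pad to 7 bytes: K' = 5c c8 a8 75 00 00 00.
K' ⊕ ipad = 6a fe 9e 43 36 36 36.  K' ⊕ opad = 00 94 f4 29 5c 5c 5c.
Inner input = (K'⊕ipad) ∥ m = 6a fe 9e 43 36 36 36 ∥ 87 51 02 c0.
Inner hash: sum = 106+254+158+67+54+54+54+135+81+2+192 = 1157; mod 256 = 133 → 85.
Outer input = (K'⊕opad) ∥ inner = 00 94 f4 29 5c 5c 5c ∥ 85.
Outer hash (tag): sum = 0+148+244+41+92+92+92+133 = 842; mod 256 = 74 → 4a.

4a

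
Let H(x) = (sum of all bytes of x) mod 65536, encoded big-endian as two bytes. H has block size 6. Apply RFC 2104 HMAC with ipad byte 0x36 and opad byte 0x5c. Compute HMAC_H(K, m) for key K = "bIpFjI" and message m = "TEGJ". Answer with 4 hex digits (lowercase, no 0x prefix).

Key "bIpFjI" = 62 49 70 46 6a 49 is exactly B = 6 bytes: K' = 62 49 70 46 6a 49.
K' ⊕ ipad = 54 7f 46 70 5c 7f.  K' ⊕ opad = 3e 15 2c 1a 36 15.
Inner input = (K'⊕ipad) ∥ m = 54 7f 46 70 5c 7f ∥ 54 45 47 4a.
Inner hash: sum = 84+127+70+112+92+127+84+69+71+74 = 910 → 03 8e.
Outer input = (K'⊕opad) ∥ inner = 3e 15 2c 1a 36 15 ∥ 03 8e.
Outer hash (tag): sum = 62+21+44+26+54+21+3+142 = 373 → 01 75.

0175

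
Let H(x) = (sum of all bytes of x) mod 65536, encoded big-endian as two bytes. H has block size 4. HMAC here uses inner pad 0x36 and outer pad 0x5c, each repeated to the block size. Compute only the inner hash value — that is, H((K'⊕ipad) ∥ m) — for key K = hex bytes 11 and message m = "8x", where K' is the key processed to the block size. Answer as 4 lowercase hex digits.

0179

Key hex bytes 11 is 1 byte ≤ B = 4; zero-pad to 4 bytes: K' = 11 00 00 00.
K' ⊕ ipad = 27 36 36 36.
Inner input = 27 36 36 36 ∥ 38 78.
Inner hash: sum = 39+54+54+54+56+120 = 377 → 01 79.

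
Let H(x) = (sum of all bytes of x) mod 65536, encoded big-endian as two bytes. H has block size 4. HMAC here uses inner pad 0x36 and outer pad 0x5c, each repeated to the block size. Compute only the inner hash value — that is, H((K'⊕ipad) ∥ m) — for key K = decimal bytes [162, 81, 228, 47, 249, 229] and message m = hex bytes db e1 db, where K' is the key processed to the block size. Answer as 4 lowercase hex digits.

040a

Key decimal bytes [162, 81, 228, 47, 249, 229] = a2 51 e4 2f f9 e5 is 6 bytes > B = 4, so hash it first: H(key) = 03 e4, then zero-pad to 4 bytes: K' = 03 e4 00 00.
K' ⊕ ipad = 35 d2 36 36.
Inner input = 35 d2 36 36 ∥ db e1 db.
Inner hash: sum = 53+210+54+54+219+225+219 = 1034 → 04 0a.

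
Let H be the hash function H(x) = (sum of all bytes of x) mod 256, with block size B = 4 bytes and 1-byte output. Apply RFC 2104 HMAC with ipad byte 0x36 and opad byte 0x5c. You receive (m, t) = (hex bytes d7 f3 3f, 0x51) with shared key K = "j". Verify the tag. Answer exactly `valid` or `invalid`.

Key "j" = 6a is 1 byte ≤ B = 4; zero-pad to 4 bytes: K' = 6a 00 00 00.
K' ⊕ ipad = 5c 36 36 36; K' ⊕ opad = 36 5c 5c 5c.
Inner hash: sum = 92+54+54+54+215+243+63 = 775; mod 256 = 7 → 07.
Outer hash (recomputed tag): sum = 54+92+92+92+7 = 337; mod 256 = 81 → 51.
Recomputed tag = 51; claimed = 51 → match.

valid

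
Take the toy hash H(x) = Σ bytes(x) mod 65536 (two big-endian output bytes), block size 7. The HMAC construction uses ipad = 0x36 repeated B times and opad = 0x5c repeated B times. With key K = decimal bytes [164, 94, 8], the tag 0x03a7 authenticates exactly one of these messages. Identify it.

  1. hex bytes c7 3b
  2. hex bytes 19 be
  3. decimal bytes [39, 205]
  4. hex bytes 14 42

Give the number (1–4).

2

Key decimal bytes [164, 94, 8] = a4 5e 08 is 3 bytes ≤ B = 7; zero-pad to 7 bytes: K' = a4 5e 08 00 00 00 00.
K' ⊕ ipad = 92 68 3e 36 36 36 36; K' ⊕ opad = f8 02 54 5c 5c 5c 5c.
m1: inner = H(92 68 3e 36 36 36 36 c7 3b) = 03 12; tag = H(f8 02 54 5c 5c 5c 5c 03 12) = 02d3
m2: inner = H(92 68 3e 36 36 36 36 19 be) = 02 e7; tag = H(f8 02 54 5c 5c 5c 5c 02 e7) = 03a7 ← matches
m3: inner = H(92 68 3e 36 36 36 36 27 cd) = 03 04; tag = H(f8 02 54 5c 5c 5c 5c 03 04) = 02c5
m4: inner = H(92 68 3e 36 36 36 36 14 42) = 02 66; tag = H(f8 02 54 5c 5c 5c 5c 02 66) = 0326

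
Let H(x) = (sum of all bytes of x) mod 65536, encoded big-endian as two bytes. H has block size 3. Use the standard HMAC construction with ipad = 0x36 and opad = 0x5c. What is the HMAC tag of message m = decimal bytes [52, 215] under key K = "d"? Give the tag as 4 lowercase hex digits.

Key "d" = 64 is 1 byte ≤ B = 3; zero-pad to 3 bytes: K' = 64 00 00.
K' ⊕ ipad = 52 36 36.  K' ⊕ opad = 38 5c 5c.
Inner input = (K'⊕ipad) ∥ m = 52 36 36 ∥ 34 d7.
Inner hash: sum = 82+54+54+52+215 = 457 → 01 c9.
Outer input = (K'⊕opad) ∥ inner = 38 5c 5c ∥ 01 c9.
Outer hash (tag): sum = 56+92+92+1+201 = 442 → 01 ba.

01ba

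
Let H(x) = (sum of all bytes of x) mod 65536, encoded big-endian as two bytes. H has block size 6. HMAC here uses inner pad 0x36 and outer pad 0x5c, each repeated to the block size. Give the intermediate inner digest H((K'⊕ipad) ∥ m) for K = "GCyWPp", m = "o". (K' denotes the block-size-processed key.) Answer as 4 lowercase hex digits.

02b1

Key "GCyWPp" = 47 43 79 57 50 70 is exactly B = 6 bytes: K' = 47 43 79 57 50 70.
K' ⊕ ipad = 71 75 4f 61 66 46.
Inner input = 71 75 4f 61 66 46 ∥ 6f.
Inner hash: sum = 113+117+79+97+102+70+111 = 689 → 02 b1.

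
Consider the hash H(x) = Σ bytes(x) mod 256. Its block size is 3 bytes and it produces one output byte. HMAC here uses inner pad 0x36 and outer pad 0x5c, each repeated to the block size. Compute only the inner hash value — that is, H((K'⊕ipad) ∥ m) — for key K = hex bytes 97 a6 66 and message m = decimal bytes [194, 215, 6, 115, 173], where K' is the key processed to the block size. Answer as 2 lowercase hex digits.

Key hex bytes 97 a6 66 is exactly B = 3 bytes: K' = 97 a6 66.
K' ⊕ ipad = a1 90 50.
Inner input = a1 90 50 ∥ c2 d7 06 73 ad.
Inner hash: sum = 161+144+80+194+215+6+115+173 = 1088; mod 256 = 64 → 40.

40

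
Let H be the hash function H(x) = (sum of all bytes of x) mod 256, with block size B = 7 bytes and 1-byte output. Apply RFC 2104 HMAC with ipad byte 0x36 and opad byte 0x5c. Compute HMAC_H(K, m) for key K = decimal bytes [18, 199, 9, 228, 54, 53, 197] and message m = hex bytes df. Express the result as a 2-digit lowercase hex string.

5d

Key decimal bytes [18, 199, 9, 228, 54, 53, 197] = 12 c7 09 e4 36 35 c5 is exactly B = 7 bytes: K' = 12 c7 09 e4 36 35 c5.
K' ⊕ ipad = 24 f1 3f d2 00 03 f3.  K' ⊕ opad = 4e 9b 55 b8 6a 69 99.
Inner input = (K'⊕ipad) ∥ m = 24 f1 3f d2 00 03 f3 ∥ df.
Inner hash: sum = 36+241+63+210+0+3+243+223 = 1019; mod 256 = 251 → fb.
Outer input = (K'⊕opad) ∥ inner = 4e 9b 55 b8 6a 69 99 ∥ fb.
Outer hash (tag): sum = 78+155+85+184+106+105+153+251 = 1117; mod 256 = 93 → 5d.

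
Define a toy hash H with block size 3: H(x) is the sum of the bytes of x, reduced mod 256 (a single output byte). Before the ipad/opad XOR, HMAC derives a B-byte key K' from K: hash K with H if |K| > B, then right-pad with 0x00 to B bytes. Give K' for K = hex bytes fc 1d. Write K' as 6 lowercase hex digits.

fc1d00

Key hex bytes fc 1d is 2 bytes ≤ B = 3; zero-pad to 3 bytes: K' = fc 1d 00.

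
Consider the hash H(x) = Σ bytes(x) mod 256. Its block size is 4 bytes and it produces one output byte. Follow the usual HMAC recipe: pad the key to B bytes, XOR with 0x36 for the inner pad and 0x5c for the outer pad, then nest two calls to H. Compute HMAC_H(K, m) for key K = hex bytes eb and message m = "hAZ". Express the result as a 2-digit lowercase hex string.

Key hex bytes eb is 1 byte ≤ B = 4; zero-pad to 4 bytes: K' = eb 00 00 00.
K' ⊕ ipad = dd 36 36 36.  K' ⊕ opad = b7 5c 5c 5c.
Inner input = (K'⊕ipad) ∥ m = dd 36 36 36 ∥ 68 41 5a.
Inner hash: sum = 221+54+54+54+104+65+90 = 642; mod 256 = 130 → 82.
Outer input = (K'⊕opad) ∥ inner = b7 5c 5c 5c ∥ 82.
Outer hash (tag): sum = 183+92+92+92+130 = 589; mod 256 = 77 → 4d.

4d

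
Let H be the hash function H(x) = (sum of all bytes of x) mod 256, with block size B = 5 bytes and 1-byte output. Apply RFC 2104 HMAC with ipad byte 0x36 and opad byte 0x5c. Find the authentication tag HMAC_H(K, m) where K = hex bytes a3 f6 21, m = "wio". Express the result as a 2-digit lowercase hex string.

Key hex bytes a3 f6 21 is 3 bytes ≤ B = 5; zero-pad to 5 bytes: K' = a3 f6 21 00 00.
K' ⊕ ipad = 95 c0 17 36 36.  K' ⊕ opad = ff aa 7d 5c 5c.
Inner input = (K'⊕ipad) ∥ m = 95 c0 17 36 36 ∥ 77 69 6f.
Inner hash: sum = 149+192+23+54+54+119+105+111 = 807; mod 256 = 39 → 27.
Outer input = (K'⊕opad) ∥ inner = ff aa 7d 5c 5c ∥ 27.
Outer hash (tag): sum = 255+170+125+92+92+39 = 773; mod 256 = 5 → 05.

05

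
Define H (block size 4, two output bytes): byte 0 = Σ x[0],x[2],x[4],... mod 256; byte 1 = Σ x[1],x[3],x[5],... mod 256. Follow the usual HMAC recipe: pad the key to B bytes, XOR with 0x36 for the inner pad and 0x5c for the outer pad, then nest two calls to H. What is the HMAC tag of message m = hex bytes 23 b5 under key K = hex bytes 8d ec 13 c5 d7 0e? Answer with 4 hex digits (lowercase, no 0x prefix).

Key hex bytes 8d ec 13 c5 d7 0e is 6 bytes > B = 4, so hash it first: H(key) = 77 bf, then zero-pad to 4 bytes: K' = 77 bf 00 00.
K' ⊕ ipad = 41 89 36 36.  K' ⊕ opad = 2b e3 5c 5c.
Inner input = (K'⊕ipad) ∥ m = 41 89 36 36 ∥ 23 b5.
Inner hash: even-index sum = 154 mod 256 = 154; odd-index sum = 372 mod 256 = 116 → 9a 74.
Outer input = (K'⊕opad) ∥ inner = 2b e3 5c 5c ∥ 9a 74.
Outer hash (tag): even-index sum = 289 mod 256 = 33; odd-index sum = 435 mod 256 = 179 → 21 b3.

21b3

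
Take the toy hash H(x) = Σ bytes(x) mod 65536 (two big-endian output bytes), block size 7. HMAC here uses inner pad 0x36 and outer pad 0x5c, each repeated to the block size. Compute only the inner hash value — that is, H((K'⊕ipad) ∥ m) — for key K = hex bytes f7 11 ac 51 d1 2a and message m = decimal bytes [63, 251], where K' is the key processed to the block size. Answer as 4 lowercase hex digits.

045c

Key hex bytes f7 11 ac 51 d1 2a is 6 bytes ≤ B = 7; zero-pad to 7 bytes: K' = f7 11 ac 51 d1 2a 00.
K' ⊕ ipad = c1 27 9a 67 e7 1c 36.
Inner input = c1 27 9a 67 e7 1c 36 ∥ 3f fb.
Inner hash: sum = 193+39+154+103+231+28+54+63+251 = 1116 → 04 5c.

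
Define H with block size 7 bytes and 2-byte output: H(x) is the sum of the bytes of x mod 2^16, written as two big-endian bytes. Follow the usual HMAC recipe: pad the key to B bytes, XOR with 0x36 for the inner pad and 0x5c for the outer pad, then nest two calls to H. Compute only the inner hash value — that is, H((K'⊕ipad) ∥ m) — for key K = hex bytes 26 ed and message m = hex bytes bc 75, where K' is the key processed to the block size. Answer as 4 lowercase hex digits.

032a

Key hex bytes 26 ed is 2 bytes ≤ B = 7; zero-pad to 7 bytes: K' = 26 ed 00 00 00 00 00.
K' ⊕ ipad = 10 db 36 36 36 36 36.
Inner input = 10 db 36 36 36 36 36 ∥ bc 75.
Inner hash: sum = 16+219+54+54+54+54+54+188+117 = 810 → 03 2a.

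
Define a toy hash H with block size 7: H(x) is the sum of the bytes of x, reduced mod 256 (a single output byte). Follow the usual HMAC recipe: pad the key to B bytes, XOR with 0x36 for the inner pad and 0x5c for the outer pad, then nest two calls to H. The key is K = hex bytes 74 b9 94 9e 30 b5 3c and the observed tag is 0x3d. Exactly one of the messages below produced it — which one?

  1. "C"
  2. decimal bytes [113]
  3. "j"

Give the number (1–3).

Key hex bytes 74 b9 94 9e 30 b5 3c is exactly B = 7 bytes: K' = 74 b9 94 9e 30 b5 3c.
K' ⊕ ipad = 42 8f a2 a8 06 83 0a; K' ⊕ opad = 28 e5 c8 c2 6c e9 60.
m1: inner = H(42 8f a2 a8 06 83 0a 43) = f1; tag = H(28 e5 c8 c2 6c e9 60 f1) = 3d ← matches
m2: inner = H(42 8f a2 a8 06 83 0a 71) = 1f; tag = H(28 e5 c8 c2 6c e9 60 1f) = 6b
m3: inner = H(42 8f a2 a8 06 83 0a 6a) = 18; tag = H(28 e5 c8 c2 6c e9 60 18) = 64

1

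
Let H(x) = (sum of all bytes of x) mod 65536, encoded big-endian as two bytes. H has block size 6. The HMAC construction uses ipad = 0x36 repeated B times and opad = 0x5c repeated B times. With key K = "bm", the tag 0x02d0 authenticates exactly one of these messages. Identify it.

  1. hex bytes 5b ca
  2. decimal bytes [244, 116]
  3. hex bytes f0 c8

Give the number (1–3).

2

Key "bm" = 62 6d is 2 bytes ≤ B = 6; zero-pad to 6 bytes: K' = 62 6d 00 00 00 00.
K' ⊕ ipad = 54 5b 36 36 36 36; K' ⊕ opad = 3e 31 5c 5c 5c 5c.
m1: inner = H(54 5b 36 36 36 36 5b ca) = 02 ac; tag = H(3e 31 5c 5c 5c 5c 02 ac) = 028d
m2: inner = H(54 5b 36 36 36 36 f4 74) = 02 ef; tag = H(3e 31 5c 5c 5c 5c 02 ef) = 02d0 ← matches
m3: inner = H(54 5b 36 36 36 36 f0 c8) = 03 3f; tag = H(3e 31 5c 5c 5c 5c 03 3f) = 0221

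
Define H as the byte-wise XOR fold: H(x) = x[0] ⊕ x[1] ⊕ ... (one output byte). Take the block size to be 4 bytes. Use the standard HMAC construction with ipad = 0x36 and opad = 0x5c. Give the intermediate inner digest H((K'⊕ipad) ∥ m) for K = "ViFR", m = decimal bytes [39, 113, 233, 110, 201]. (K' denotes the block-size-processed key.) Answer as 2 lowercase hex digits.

33

Key "ViFR" = 56 69 46 52 is exactly B = 4 bytes: K' = 56 69 46 52.
K' ⊕ ipad = 60 5f 70 64.
Inner input = 60 5f 70 64 ∥ 27 71 e9 6e c9.
Inner hash: XOR 60⊕5f⊕70⊕64⊕27⊕71⊕e9⊕6e⊕c9 = 33.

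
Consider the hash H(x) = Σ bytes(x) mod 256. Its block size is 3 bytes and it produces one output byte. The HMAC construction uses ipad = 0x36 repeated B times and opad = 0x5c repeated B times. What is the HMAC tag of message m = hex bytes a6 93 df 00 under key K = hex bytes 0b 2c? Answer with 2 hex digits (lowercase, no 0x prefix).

c8

Key hex bytes 0b 2c is 2 bytes ≤ B = 3; zero-pad to 3 bytes: K' = 0b 2c 00.
K' ⊕ ipad = 3d 1a 36.  K' ⊕ opad = 57 70 5c.
Inner input = (K'⊕ipad) ∥ m = 3d 1a 36 ∥ a6 93 df 00.
Inner hash: sum = 61+26+54+166+147+223+0 = 677; mod 256 = 165 → a5.
Outer input = (K'⊕opad) ∥ inner = 57 70 5c ∥ a5.
Outer hash (tag): sum = 87+112+92+165 = 456; mod 256 = 200 → c8.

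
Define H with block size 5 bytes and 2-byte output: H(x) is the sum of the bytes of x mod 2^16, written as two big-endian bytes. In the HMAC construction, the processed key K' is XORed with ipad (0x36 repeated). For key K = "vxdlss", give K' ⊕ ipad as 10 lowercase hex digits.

Key "vxdlss" = 76 78 64 6c 73 73 is 6 bytes > B = 5, so hash it first: H(key) = 02 a4, then zero-pad to 5 bytes: K' = 02 a4 00 00 00.
XOR each byte with 0x36: 02⊕36=34, a4⊕36=92, 00⊕36=36, 00⊕36=36, 00⊕36=36.

3492363636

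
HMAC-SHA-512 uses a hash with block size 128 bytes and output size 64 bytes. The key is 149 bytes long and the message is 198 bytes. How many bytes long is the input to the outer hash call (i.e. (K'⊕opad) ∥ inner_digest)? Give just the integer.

192

Key is 149 > 128 bytes, so it is hashed to 64 bytes then zero-padded to 128: |K'| = 128.
Outer input = (K'⊕opad) ∥ H(inner) → 128 + 64 = 192 bytes.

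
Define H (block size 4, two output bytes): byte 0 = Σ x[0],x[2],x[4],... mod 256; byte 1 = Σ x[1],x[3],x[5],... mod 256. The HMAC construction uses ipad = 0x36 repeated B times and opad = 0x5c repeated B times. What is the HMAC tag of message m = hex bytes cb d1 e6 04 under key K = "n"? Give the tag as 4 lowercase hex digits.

cdf9

Key "n" = 6e is 1 byte ≤ B = 4; zero-pad to 4 bytes: K' = 6e 00 00 00.
K' ⊕ ipad = 58 36 36 36.  K' ⊕ opad = 32 5c 5c 5c.
Inner input = (K'⊕ipad) ∥ m = 58 36 36 36 ∥ cb d1 e6 04.
Inner hash: even-index sum = 575 mod 256 = 63; odd-index sum = 321 mod 256 = 65 → 3f 41.
Outer input = (K'⊕opad) ∥ inner = 32 5c 5c 5c ∥ 3f 41.
Outer hash (tag): even-index sum = 205 mod 256 = 205; odd-index sum = 249 mod 256 = 249 → cd f9.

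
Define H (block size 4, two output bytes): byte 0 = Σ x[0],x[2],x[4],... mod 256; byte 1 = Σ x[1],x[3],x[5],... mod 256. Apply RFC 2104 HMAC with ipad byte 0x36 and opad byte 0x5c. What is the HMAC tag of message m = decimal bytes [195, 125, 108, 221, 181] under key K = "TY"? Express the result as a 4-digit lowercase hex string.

Key "TY" = 54 59 is 2 bytes ≤ B = 4; zero-pad to 4 bytes: K' = 54 59 00 00.
K' ⊕ ipad = 62 6f 36 36.  K' ⊕ opad = 08 05 5c 5c.
Inner input = (K'⊕ipad) ∥ m = 62 6f 36 36 ∥ c3 7d 6c dd b5.
Inner hash: even-index sum = 636 mod 256 = 124; odd-index sum = 511 mod 256 = 255 → 7c ff.
Outer input = (K'⊕opad) ∥ inner = 08 05 5c 5c ∥ 7c ff.
Outer hash (tag): even-index sum = 224 mod 256 = 224; odd-index sum = 352 mod 256 = 96 → e0 60.

e060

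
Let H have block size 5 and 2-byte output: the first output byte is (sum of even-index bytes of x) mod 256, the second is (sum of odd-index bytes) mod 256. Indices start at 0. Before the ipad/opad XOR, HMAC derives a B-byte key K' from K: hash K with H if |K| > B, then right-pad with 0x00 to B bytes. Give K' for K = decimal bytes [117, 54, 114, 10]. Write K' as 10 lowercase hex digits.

7536720a00

Key decimal bytes [117, 54, 114, 10] = 75 36 72 0a is 4 bytes ≤ B = 5; zero-pad to 5 bytes: K' = 75 36 72 0a 00.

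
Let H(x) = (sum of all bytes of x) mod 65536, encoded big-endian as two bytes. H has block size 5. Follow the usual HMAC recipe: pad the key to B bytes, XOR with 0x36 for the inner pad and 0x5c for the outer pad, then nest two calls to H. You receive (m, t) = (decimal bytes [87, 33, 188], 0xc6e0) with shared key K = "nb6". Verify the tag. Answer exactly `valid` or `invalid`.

invalid

Key "nb6" = 6e 62 36 is 3 bytes ≤ B = 5; zero-pad to 5 bytes: K' = 6e 62 36 00 00.
K' ⊕ ipad = 58 54 00 36 36; K' ⊕ opad = 32 3e 6a 5c 5c.
Inner hash: sum = 88+84+0+54+54+87+33+188 = 588 → 02 4c.
Outer hash (recomputed tag): sum = 50+62+106+92+92+2+76 = 480 → 01 e0.
Recomputed tag = 01e0; claimed = c6e0 → mismatch.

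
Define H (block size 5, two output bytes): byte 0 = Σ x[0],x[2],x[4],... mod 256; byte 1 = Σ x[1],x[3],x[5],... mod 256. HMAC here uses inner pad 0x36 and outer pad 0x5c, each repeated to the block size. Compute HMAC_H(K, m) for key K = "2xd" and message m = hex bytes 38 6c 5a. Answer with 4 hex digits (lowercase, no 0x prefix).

Key "2xd" = 32 78 64 is 3 bytes ≤ B = 5; zero-pad to 5 bytes: K' = 32 78 64 00 00.
K' ⊕ ipad = 04 4e 52 36 36.  K' ⊕ opad = 6e 24 38 5c 5c.
Inner input = (K'⊕ipad) ∥ m = 04 4e 52 36 36 ∥ 38 6c 5a.
Inner hash: even-index sum = 248 mod 256 = 248; odd-index sum = 278 mod 256 = 22 → f8 16.
Outer input = (K'⊕opad) ∥ inner = 6e 24 38 5c 5c ∥ f8 16.
Outer hash (tag): even-index sum = 280 mod 256 = 24; odd-index sum = 376 mod 256 = 120 → 18 78.

1878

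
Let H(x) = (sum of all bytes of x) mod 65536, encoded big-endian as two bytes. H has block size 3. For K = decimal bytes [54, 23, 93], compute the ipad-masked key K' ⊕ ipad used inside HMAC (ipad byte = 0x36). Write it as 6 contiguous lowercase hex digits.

00216b

Key decimal bytes [54, 23, 93] = 36 17 5d is exactly B = 3 bytes: K' = 36 17 5d.
XOR each byte with 0x36: 36⊕36=00, 17⊕36=21, 5d⊕36=6b.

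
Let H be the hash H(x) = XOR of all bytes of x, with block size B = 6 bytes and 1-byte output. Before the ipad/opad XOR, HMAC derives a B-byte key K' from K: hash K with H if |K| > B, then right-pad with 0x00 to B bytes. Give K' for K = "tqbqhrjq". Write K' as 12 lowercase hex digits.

|K| = 8 > B = 6, so first hash the key.
H(K): XOR 74⊕71⊕62⊕71⊕68⊕72⊕6a⊕71 = 17.
Zero-pad H(K) = 17 to 6 bytes: K' = 17 00 00 00 00 00.

170000000000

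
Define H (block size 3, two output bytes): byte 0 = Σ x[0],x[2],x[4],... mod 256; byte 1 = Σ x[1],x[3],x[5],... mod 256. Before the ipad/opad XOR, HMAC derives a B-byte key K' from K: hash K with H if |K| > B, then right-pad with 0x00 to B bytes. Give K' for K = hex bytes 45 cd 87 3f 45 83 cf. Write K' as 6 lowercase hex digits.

e08f00

|K| = 7 > B = 3, so first hash the key.
H(K): even-index sum = 480 mod 256 = 224; odd-index sum = 399 mod 256 = 143 → e0 8f.
Zero-pad H(K) = e0 8f to 3 bytes: K' = e0 8f 00.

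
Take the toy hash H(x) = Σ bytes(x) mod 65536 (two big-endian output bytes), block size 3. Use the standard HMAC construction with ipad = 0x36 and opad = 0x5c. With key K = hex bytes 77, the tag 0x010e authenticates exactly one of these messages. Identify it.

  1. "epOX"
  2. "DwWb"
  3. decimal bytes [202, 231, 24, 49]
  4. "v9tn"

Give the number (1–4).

1

Key hex bytes 77 is 1 byte ≤ B = 3; zero-pad to 3 bytes: K' = 77 00 00.
K' ⊕ ipad = 41 36 36; K' ⊕ opad = 2b 5c 5c.
m1: inner = H(41 36 36 65 70 4f 58) = 02 29; tag = H(2b 5c 5c 02 29) = 010e ← matches
m2: inner = H(41 36 36 44 77 57 62) = 02 21; tag = H(2b 5c 5c 02 21) = 0106
m3: inner = H(41 36 36 ca e7 18 31) = 02 a7; tag = H(2b 5c 5c 02 a7) = 018c
m4: inner = H(41 36 36 76 39 74 6e) = 02 3e; tag = H(2b 5c 5c 02 3e) = 0123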